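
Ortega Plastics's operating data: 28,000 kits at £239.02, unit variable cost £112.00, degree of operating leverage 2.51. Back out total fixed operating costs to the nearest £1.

£2,139,604

Total contribution margin = 28,000 × £127.02 = £3,556,560.00.
DOL = contribution / EBIT, so EBIT = £3,556,560.00 / 2.51 = £1,416,956.18.
And FC = contribution − EBIT = £3,556,560.00 − £1,416,956.18 = £2,139,604.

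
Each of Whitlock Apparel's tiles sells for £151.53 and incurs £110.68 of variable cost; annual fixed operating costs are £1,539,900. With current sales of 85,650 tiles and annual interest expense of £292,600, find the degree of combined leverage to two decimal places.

2.10

Total contribution margin = 85,650 × £40.85 = £3,498,802.50.
Subtracting fixed costs: EBIT = £3,498,802.50 − £1,539,900 = £1,958,902.50. Interest = £292,600.00.
DOL = £3,498,802.50 ÷ £1,958,902.50 = 1.7861; DFL = £1,958,902.50 ÷ £1,666,302.50 = 1.1756.
Combined leverage = 1.7861 × 1.1756 = 2.0997.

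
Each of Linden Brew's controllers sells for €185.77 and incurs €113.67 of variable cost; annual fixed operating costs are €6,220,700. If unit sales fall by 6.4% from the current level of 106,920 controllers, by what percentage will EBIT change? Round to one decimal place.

At 106,920 units, contribution = 106,920 × €72.10 = €7,708,932.00.
Operating income = contribution − fixed costs = €7,708,932.00 − €6,220,700 = €1,488,232.00.
DOL = contribution ÷ EBIT = €7,708,932.00 ÷ €1,488,232.00 = 5.1799.
%ΔEBIT = DOL × %ΔSales = 5.1799 × -6.4% = -33.2%.

-33.2%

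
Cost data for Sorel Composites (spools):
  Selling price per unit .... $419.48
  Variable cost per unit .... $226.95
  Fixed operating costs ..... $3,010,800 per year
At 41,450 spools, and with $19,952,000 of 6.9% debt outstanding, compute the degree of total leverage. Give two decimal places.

2.22

Contribution at this volume is 41,450 × $192.53 = $7,980,368.50.
Operating income = contribution − fixed costs = $7,980,368.50 − $3,010,800 = $4,969,568.50. Interest = $1,376,688.00, so EBIT − I = $3,592,880.50.
Degree of total leverage = total CM / (EBIT − interest) = $7,980,368.50 / $3,592,880.50 = 2.2212.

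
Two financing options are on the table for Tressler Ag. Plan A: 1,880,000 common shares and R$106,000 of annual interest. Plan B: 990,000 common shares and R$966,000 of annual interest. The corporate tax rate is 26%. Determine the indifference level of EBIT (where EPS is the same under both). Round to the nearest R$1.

R$1,922,629

At indifference, (EBIT − 106,000)(1 − t)/1,880,000 = (EBIT − 966,000)(1 − t)/990,000.
The (1 − t) factor cancels: (EBIT − 106,000) × 990,000 = (EBIT − 966,000) × 1,880,000.
Solving, EBIT = (966,000·1,880,000 − 106,000·990,000) / (1,880,000 − 990,000) = 1,711,140,000,000 / 890,000 = 1,922,629.21.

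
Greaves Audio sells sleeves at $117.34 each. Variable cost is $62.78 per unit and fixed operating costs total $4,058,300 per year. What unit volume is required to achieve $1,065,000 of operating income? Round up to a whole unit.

93,903 sleeves

Contribution margin per unit = $117.34 − $62.78 = $54.56.
Need Q such that Q × $54.56 − $4,058,300 = $1,065,000, i.e. Q = $5,123,300 / $54.56 = 93,902.13 → 93,903.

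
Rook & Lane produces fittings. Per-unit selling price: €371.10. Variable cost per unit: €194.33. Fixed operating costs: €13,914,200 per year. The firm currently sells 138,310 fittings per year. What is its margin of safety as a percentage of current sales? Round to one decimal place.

43.1%

Unit CM = price − variable cost = €371.10 − €194.33 = €176.77. Break-even units = €13,914,200 ÷ €176.77 = 78,713.58; break-even revenue = 78,713.58 × €371.10 = €29,210,610.51.
Actual sales revenue = 138,310 × €371.10 = €51,326,841.00.
Margin of safety = (€51,326,841.00 − €29,210,610.51) ÷ €51,326,841.00 = 43.1%.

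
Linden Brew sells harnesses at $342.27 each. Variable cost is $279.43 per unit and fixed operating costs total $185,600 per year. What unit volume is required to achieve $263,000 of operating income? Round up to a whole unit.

Each unit contributes $342.27 − $279.43 = $62.84.
Units = (FC + target) / CM = ($185,600 + $263,000) / $62.84 = 7,138.77, so 7,139 harnesses.

7,139 harnesses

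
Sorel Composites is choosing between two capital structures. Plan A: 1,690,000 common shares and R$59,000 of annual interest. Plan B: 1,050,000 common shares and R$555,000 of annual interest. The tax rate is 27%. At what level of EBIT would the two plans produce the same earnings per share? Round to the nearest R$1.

R$1,368,750

At indifference, (EBIT − 59,000)(1 − t)/1,690,000 = (EBIT − 555,000)(1 − t)/1,050,000.
Cancelling (1 − t) and cross-multiplying: 1,050,000·(EBIT − 59,000) = 1,690,000·(EBIT − 555,000).
Solving, EBIT = (555,000·1,690,000 − 59,000·1,050,000) / (1,690,000 − 1,050,000) = 876,000,000,000 / 640,000 = 1,368,750.00.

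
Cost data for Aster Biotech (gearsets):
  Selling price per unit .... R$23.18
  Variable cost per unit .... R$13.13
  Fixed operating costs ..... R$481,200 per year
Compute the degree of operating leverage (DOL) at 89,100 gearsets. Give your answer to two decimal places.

Total contribution margin = 89,100 × R$10.05 = R$895,455.00.
EBIT = R$895,455.00 − R$481,200 = R$414,255.00.
DOL = contribution ÷ EBIT = R$895,455.00 ÷ R$414,255.00 = 2.1616.

2.16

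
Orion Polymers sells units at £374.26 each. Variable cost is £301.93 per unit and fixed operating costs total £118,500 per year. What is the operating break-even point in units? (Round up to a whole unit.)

1,639 units

Each unit contributes £374.26 − £301.93 = £72.33.
Units to break even: £118,500 ÷ £72.33 = 1,638.32, rounded up to 1,639.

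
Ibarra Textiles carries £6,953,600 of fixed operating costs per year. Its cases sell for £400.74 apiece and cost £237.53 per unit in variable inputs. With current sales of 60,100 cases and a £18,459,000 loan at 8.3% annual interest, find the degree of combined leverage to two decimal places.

Total contribution margin = 60,100 × £163.21 = £9,808,921.00.
Operating income = contribution − fixed costs = £9,808,921.00 − £6,953,600 = £2,855,321.00. Interest = £1,532,097.00, so EBIT − I = £1,323,224.00.
DCL = contribution ÷ (EBIT − I) = £9,808,921.00 ÷ £1,323,224.00 = 7.4129.

7.41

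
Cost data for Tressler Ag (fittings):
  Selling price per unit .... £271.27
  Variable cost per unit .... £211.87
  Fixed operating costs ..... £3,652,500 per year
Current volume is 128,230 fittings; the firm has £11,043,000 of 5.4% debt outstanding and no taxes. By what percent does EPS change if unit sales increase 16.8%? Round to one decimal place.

Total contribution margin = 128,230 × £59.40 = £7,616,862.00.
EBIT = £7,616,862.00 − £3,652,500 = £3,964,362.00.
After interest of £596,322.00, pre-tax earnings = £3,368,040.00.
DCL = total CM / (EBIT − I) = £7,616,862.00 / £3,368,040.00 = 2.2615.
%ΔEPS = DCL × %ΔSales = 2.2615 × +16.8% = +38.0%.

+38.0%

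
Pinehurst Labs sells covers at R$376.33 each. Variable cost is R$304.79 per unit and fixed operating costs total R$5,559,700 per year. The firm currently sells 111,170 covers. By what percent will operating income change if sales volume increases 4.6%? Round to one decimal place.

+15.3%

Contribution at this volume is 111,170 × R$71.54 = R$7,953,101.80.
Subtracting fixed costs: EBIT = R$7,953,101.80 − R$5,559,700 = R$2,393,401.80.
Degree of operating leverage = R$7,953,101.80 / R$2,393,401.80 = 3.3229.
So EBIT moves 3.3229 × (+4.6%) = +15.3%.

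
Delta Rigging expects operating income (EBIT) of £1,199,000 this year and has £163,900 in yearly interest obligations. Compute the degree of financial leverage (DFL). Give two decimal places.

Interest = £163,900.00.
Degree of financial leverage = EBIT / (EBIT − interest) = £1,199,000 / £1,035,100.00 = 1.1583.

1.16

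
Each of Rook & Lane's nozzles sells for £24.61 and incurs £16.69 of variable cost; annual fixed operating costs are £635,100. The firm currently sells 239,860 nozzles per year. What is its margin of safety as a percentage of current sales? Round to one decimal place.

66.6%

Contribution margin per unit = £24.61 − £16.69 = £7.92. Break-even units = £635,100 ÷ £7.92 = 80,189.39; break-even revenue = 80,189.39 × £24.61 = £1,973,460.98.
Current sales = 239,860 × £24.61 = £5,902,954.60.
Margin of safety = (£5,902,954.60 − £1,973,460.98) ÷ £5,902,954.60 = 66.6%.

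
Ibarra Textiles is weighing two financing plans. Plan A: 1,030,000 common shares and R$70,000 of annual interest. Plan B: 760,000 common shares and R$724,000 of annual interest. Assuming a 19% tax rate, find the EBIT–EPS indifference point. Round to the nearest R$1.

R$2,564,889

At indifference, (EBIT − 70,000)(1 − t)/1,030,000 = (EBIT − 724,000)(1 − t)/760,000.
The (1 − t) factor cancels: (EBIT − 70,000) × 760,000 = (EBIT − 724,000) × 1,030,000.
Solving, EBIT = (724,000·1,030,000 − 70,000·760,000) / (1,030,000 − 760,000) = 692,520,000,000 / 270,000 = 2,564,888.89.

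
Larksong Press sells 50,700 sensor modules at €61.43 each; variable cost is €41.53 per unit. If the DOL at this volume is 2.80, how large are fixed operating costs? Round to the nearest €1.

Total contribution margin = 50,700 × €19.90 = €1,008,930.00.
DOL = contribution / EBIT, so EBIT = €1,008,930.00 / 2.80 = €360,332.14.
Fixed costs = CM − EBIT = €1,008,930.00 − €360,332.14 = €648,598.

€648,598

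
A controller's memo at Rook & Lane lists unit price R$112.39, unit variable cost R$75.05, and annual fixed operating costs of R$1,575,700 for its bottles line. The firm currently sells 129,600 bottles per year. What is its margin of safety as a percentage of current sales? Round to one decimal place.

67.4%

Contribution margin per unit = R$112.39 − R$75.05 = R$37.34. Break-even units = R$1,575,700 ÷ R$37.34 = 42,198.71; break-even revenue = 42,198.71 × R$112.39 = R$4,742,713.52.
Actual sales revenue = 129,600 × R$112.39 = R$14,565,744.00.
Margin of safety = (R$14,565,744.00 − R$4,742,713.52) ÷ R$14,565,744.00 = 67.4%.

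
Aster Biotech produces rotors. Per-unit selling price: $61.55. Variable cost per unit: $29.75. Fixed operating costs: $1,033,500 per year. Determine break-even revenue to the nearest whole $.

CM per unit = $61.55 − $29.75 = $31.80; CM ratio = $31.80 / $61.55 = 0.5167.
Break-even revenue = fixed costs × price ÷ CM = $1,033,500 × $61.55 ÷ $31.80 = $2,000,375.

$2,000,375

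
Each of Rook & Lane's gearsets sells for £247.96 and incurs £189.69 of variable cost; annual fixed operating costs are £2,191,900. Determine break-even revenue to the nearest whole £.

Contribution margin per unit = £247.96 − £189.69 = £58.27, a CM ratio of £58.27 ÷ £247.96 = 0.2350.
Break-even sales = FC ÷ CM ratio = £2,191,900 × £247.96 / £58.27 = £9,327,330.

£9,327,330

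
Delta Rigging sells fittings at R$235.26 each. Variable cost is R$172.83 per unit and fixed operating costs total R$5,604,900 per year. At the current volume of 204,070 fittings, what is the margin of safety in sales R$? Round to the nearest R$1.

R$26,888,112

Contribution margin per unit = R$235.26 − R$172.83 = R$62.43. Break-even units = R$5,604,900 ÷ R$62.43 = 89,778.95; break-even revenue = 89,778.95 × R$235.26 = R$21,121,396.35.
Current sales = 204,070 × R$235.26 = R$48,009,508.20.
Margin of safety = R$48,009,508.20 − R$21,121,396.35 = R$26,888,112.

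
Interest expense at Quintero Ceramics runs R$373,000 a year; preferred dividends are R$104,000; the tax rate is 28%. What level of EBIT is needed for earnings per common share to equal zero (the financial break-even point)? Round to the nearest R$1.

R$517,444

Preferred dividends are paid after tax, so their pre-tax equivalent is R$104,000 ÷ (1 − 0.28) = R$144,444.44.
EPS = 0 when EBIT covers interest plus the pre-tax preferred burden: R$373,000 + R$144,444.44 = R$517,444.44.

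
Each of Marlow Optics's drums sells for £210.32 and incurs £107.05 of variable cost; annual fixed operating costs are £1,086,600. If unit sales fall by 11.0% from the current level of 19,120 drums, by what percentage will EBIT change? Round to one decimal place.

At 19,120 units, contribution = 19,120 × £103.27 = £1,974,522.40.
Subtracting fixed costs: EBIT = £1,974,522.40 − £1,086,600 = £887,922.40.
DOL = contribution ÷ EBIT = £1,974,522.40 ÷ £887,922.40 = 2.2238.
So EBIT moves 2.2238 × (-11.0%) = -24.5%.

-24.5%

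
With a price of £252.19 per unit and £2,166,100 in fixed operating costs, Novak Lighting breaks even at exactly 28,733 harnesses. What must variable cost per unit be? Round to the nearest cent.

£176.80

At break-even, FC = Q × (P − VC), so P − VC = £2,166,100 ÷ 28,733 = £75.3872.
Hence VC = price − CM = £252.19 − £75.3872 = £176.80.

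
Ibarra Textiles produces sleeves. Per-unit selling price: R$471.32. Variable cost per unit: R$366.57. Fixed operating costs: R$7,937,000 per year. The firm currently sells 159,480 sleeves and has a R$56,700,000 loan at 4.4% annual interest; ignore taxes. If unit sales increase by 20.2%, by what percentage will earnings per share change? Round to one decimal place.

+53.8%

At 159,480 units, contribution = 159,480 × R$104.75 = R$16,705,530.00.
Subtracting fixed costs: EBIT = R$16,705,530.00 − R$7,937,000 = R$8,768,530.00.
After interest of R$2,494,800.00, pre-tax earnings = R$6,273,730.00.
DCL = total CM / (EBIT − I) = R$16,705,530.00 / R$6,273,730.00 = 2.6628.
EPS therefore changes by 2.6628 × (+20.2%) = +53.8%.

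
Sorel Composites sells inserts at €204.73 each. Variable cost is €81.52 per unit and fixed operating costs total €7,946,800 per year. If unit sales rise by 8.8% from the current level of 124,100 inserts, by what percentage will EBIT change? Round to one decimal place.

Total contribution margin = 124,100 × €123.21 = €15,290,361.00.
Operating income = contribution − fixed costs = €15,290,361.00 − €7,946,800 = €7,343,561.00.
DOL = contribution ÷ EBIT = €15,290,361.00 ÷ €7,343,561.00 = 2.0821.
%ΔEBIT = DOL × %ΔSales = 2.0821 × +8.8% = +18.3%.

+18.3%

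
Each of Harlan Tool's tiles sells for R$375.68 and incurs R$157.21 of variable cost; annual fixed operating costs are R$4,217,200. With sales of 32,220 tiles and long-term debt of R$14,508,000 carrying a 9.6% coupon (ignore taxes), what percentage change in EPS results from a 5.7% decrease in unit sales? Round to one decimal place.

At 32,220 units, contribution = 32,220 × R$218.47 = R$7,039,103.40.
EBIT = R$7,039,103.40 − R$4,217,200 = R$2,821,903.40.
After interest of R$1,392,768.00, pre-tax earnings = R$1,429,135.40.
Degree of combined leverage = contribution ÷ (EBIT − I) = R$7,039,103.40 ÷ R$1,429,135.40 = 4.9254.
%ΔEPS = DCL × %ΔSales = 4.9254 × -5.7% = -28.1%.

-28.1%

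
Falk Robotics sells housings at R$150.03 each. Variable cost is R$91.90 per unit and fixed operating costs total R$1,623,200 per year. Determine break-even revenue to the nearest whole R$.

R$4,189,381

CM per unit = R$150.03 − R$91.90 = R$58.13; CM ratio = R$58.13 / R$150.03 = 0.3875.
Break-even revenue = fixed costs × price ÷ CM = R$1,623,200 × R$150.03 ÷ R$58.13 = R$4,189,381.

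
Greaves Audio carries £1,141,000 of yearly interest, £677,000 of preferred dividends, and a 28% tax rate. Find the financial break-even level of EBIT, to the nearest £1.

£2,081,278

Preferred dividends are paid after tax, so their pre-tax equivalent is £677,000 ÷ (1 − 0.28) = £940,277.78.
EPS = 0 when EBIT covers interest plus the pre-tax preferred burden: £1,141,000 + £940,277.78 = £2,081,277.78.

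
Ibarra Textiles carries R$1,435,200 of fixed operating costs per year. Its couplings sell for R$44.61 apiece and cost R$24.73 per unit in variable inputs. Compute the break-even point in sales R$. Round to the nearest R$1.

Contribution margin per unit = R$44.61 − R$24.73 = R$19.88, a CM ratio of R$19.88 ÷ R$44.61 = 0.4456.
Break-even sales = FC ÷ CM ratio = R$1,435,200 × R$44.61 / R$19.88 = R$3,220,537.

R$3,220,537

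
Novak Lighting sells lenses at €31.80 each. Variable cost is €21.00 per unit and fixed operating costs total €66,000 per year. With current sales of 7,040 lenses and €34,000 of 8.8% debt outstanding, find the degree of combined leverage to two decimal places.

10.80

Contribution at this volume is 7,040 × €10.80 = €76,032.00.
Operating income = contribution − fixed costs = €76,032.00 − €66,000 = €10,032.00. Interest = €2,992.00, so EBIT − I = €7,040.00.
DCL = contribution ÷ (EBIT − I) = €76,032.00 ÷ €7,040.00 = 10.8000.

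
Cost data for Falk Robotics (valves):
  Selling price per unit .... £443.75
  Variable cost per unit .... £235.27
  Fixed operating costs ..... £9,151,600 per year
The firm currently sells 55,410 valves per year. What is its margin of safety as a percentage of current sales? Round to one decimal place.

Each unit contributes £443.75 − £235.27 = £208.48. Break-even units = £9,151,600 ÷ £208.48 = 43,896.78; break-even revenue = 43,896.78 × £443.75 = £19,479,194.65.
Actual sales revenue = 55,410 × £443.75 = £24,588,187.50.
Margin of safety = (£24,588,187.50 − £19,479,194.65) ÷ £24,588,187.50 = 20.8%.

20.8%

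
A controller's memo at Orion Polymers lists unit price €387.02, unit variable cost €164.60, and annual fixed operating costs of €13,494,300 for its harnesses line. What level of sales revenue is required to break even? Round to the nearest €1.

€23,480,640

Contribution margin per unit = €387.02 − €164.60 = €222.42, a CM ratio of €222.42 ÷ €387.02 = 0.5747.
Break-even revenue = fixed costs × price ÷ CM = €13,494,300 × €387.02 ÷ €222.42 = €23,480,640.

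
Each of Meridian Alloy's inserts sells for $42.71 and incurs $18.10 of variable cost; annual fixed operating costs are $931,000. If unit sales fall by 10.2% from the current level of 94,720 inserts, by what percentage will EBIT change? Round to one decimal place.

Contribution at this volume is 94,720 × $24.61 = $2,331,059.20.
Subtracting fixed costs: EBIT = $2,331,059.20 − $931,000 = $1,400,059.20.
DOL = contribution ÷ EBIT = $2,331,059.20 ÷ $1,400,059.20 = 1.6650.
So EBIT moves 1.6650 × (-10.2%) = -17.0%.

-17.0%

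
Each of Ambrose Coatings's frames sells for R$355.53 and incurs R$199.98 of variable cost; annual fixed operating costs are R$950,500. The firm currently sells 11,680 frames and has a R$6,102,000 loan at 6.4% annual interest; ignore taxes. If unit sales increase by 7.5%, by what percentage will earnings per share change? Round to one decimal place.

Total contribution margin = 11,680 × R$155.55 = R$1,816,824.00.
EBIT = R$1,816,824.00 − R$950,500 = R$866,324.00.
Interest = R$390,528.00, so EBIT − I = R$475,796.00.
DCL = total CM / (EBIT − I) = R$1,816,824.00 / R$475,796.00 = 3.8185.
EPS therefore changes by 3.8185 × (+7.5%) = +28.6%.

+28.6%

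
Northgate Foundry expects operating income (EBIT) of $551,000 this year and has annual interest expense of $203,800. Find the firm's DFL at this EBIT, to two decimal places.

Annual interest charges come to $203,800.00.
DFL = EBIT ÷ (EBIT − I) = $551,000 ÷ ($551,000 − $203,800.00) = $551,000 ÷ $347,200.00 = 1.5870.

1.59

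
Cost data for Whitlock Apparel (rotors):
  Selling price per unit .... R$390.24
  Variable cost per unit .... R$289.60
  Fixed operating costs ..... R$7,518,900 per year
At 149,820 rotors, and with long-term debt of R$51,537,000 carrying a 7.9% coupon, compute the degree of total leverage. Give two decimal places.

Total contribution margin = 149,820 × R$100.64 = R$15,077,884.80.
Subtracting fixed costs: EBIT = R$15,077,884.80 − R$7,518,900 = R$7,558,984.80. Interest = R$4,071,423.00, so EBIT − I = R$3,487,561.80.
DCL = contribution ÷ (EBIT − I) = R$15,077,884.80 ÷ R$3,487,561.80 = 4.3233.

4.32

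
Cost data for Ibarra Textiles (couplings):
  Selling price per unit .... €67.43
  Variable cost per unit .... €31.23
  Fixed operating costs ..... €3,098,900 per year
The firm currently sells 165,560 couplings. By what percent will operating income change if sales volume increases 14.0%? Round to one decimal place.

Contribution at this volume is 165,560 × €36.20 = €5,993,272.00.
Operating income = contribution − fixed costs = €5,993,272.00 − €3,098,900 = €2,894,372.00.
Degree of operating leverage = €5,993,272.00 / €2,894,372.00 = 2.0707.
So EBIT moves 2.0707 × (+14.0%) = +29.0%.

+29.0%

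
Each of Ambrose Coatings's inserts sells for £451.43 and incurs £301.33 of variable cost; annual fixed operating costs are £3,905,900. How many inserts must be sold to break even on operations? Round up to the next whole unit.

26,022 inserts

Unit CM = price − variable cost = £451.43 − £301.33 = £150.10.
Break-even volume = fixed costs ÷ CM per unit = £3,905,900 ÷ £150.10 = 26,021.99, so 26,022 inserts.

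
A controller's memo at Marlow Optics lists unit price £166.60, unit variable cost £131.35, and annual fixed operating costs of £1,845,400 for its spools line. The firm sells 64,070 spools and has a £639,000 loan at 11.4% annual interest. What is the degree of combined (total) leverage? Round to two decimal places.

Contribution at this volume is 64,070 × £35.25 = £2,258,467.50.
Subtracting fixed costs: EBIT = £2,258,467.50 − £1,845,400 = £413,067.50. Interest = £72,846.00, so EBIT − I = £340,221.50.
Degree of total leverage = total CM / (EBIT − interest) = £2,258,467.50 / £340,221.50 = 6.6382.

6.64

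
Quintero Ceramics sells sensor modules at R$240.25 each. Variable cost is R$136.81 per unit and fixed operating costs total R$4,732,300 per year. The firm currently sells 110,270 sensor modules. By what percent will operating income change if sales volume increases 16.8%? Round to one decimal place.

Total contribution margin = 110,270 × R$103.44 = R$11,406,328.80.
Operating income = contribution − fixed costs = R$11,406,328.80 − R$4,732,300 = R$6,674,028.80.
Degree of operating leverage = R$11,406,328.80 / R$6,674,028.80 = 1.7091.
Operating income changes by 1.7091 × +16.8% = +28.7%.

+28.7%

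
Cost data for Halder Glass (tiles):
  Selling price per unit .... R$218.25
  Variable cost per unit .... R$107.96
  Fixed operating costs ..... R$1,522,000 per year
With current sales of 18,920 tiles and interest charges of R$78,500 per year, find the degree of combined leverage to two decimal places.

At 18,920 units, contribution = 18,920 × R$110.29 = R$2,086,686.80.
Subtracting fixed costs: EBIT = R$2,086,686.80 − R$1,522,000 = R$564,686.80. Interest = R$78,500.00, so EBIT − I = R$486,186.80.
DCL = contribution ÷ (EBIT − I) = R$2,086,686.80 ÷ R$486,186.80 = 4.2919.

4.29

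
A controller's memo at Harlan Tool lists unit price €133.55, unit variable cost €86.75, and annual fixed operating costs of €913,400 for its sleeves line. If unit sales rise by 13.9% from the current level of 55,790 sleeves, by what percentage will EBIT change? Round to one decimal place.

+21.4%

Total contribution margin = 55,790 × €46.80 = €2,610,972.00.
Operating income = contribution − fixed costs = €2,610,972.00 − €913,400 = €1,697,572.00.
So DOL = total CM / EBIT = €2,610,972.00 / €1,697,572.00 = 1.5381.
So EBIT moves 1.5381 × (+13.9%) = +21.4%.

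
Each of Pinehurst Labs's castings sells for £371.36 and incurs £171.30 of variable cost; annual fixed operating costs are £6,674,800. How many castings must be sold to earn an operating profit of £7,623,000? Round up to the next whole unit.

71,468 castings

Unit CM = price − variable cost = £371.36 − £171.30 = £200.06.
Need Q such that Q × £200.06 − £6,674,800 = £7,623,000, i.e. Q = £14,297,800 / £200.06 = 71,467.56 → 71,468.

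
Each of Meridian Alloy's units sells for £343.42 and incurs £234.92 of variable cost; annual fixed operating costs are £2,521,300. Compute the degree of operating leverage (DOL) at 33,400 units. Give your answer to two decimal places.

3.29

Contribution at this volume is 33,400 × £108.50 = £3,623,900.00.
EBIT = £3,623,900.00 − £2,521,300 = £1,102,600.00.
Degree of operating leverage = £3,623,900.00 / £1,102,600.00 = 3.2867.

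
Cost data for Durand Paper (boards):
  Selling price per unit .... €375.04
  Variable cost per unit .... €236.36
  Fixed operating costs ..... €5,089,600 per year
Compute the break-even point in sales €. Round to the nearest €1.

€13,764,087

CM per unit = €375.04 − €236.36 = €138.68; CM ratio = €138.68 / €375.04 = 0.3698.
Break-even revenue = fixed costs × price ÷ CM = €5,089,600 × €375.04 ÷ €138.68 = €13,764,087.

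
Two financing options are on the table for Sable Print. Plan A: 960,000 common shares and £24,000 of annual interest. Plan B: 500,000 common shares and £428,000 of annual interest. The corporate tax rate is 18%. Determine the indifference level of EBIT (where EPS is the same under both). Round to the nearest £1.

Set EPS_A = EPS_B: (EBIT − £24,000)(1 − 0.18) ÷ 960,000 = (EBIT − £428,000)(1 − 0.18) ÷ 500,000.
The (1 − t) factor cancels: (EBIT − 24,000) × 500,000 = (EBIT − 428,000) × 960,000.
EBIT × (960,000 − 500,000) = 428,000 × 960,000 − 24,000 × 500,000 = 398,880,000,000, so EBIT = 398,880,000,000 ÷ 460,000 = 867,130.43.

£867,130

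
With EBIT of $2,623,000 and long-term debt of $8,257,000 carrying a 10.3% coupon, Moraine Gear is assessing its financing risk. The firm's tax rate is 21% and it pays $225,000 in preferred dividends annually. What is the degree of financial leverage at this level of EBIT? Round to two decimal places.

1.76

Annual interest charges come to $850,471.00.
Pre-tax preferred-dividend burden = $225,000 ÷ (1 − 0.21) = $284,810.13.
DFL = EBIT ÷ [EBIT − I − D_p/(1−t)] = $2,623,000 ÷ [$2,623,000 − $850,471.00 − $284,810.13] = $2,623,000 ÷ $1,487,718.87 = 1.7631.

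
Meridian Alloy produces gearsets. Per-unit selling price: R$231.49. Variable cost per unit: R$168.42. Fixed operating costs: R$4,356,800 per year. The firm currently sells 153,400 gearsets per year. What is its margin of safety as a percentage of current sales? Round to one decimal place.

Contribution margin per unit = R$231.49 − R$168.42 = R$63.07. Break-even units = R$4,356,800 ÷ R$63.07 = 69,078.80; break-even revenue = 69,078.80 × R$231.49 = R$15,991,051.72.
Actual sales revenue = 153,400 × R$231.49 = R$35,510,566.00.
Margin of safety = (R$35,510,566.00 − R$15,991,051.72) ÷ R$35,510,566.00 = 55.0%.

55.0%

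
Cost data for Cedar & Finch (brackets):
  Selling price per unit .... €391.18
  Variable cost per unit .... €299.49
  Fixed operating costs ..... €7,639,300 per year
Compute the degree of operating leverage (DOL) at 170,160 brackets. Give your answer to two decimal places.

1.96

At 170,160 units, contribution = 170,160 × €91.69 = €15,601,970.40.
Operating income = contribution − fixed costs = €15,601,970.40 − €7,639,300 = €7,962,670.40.
Degree of operating leverage = €15,601,970.40 / €7,962,670.40 = 1.9594.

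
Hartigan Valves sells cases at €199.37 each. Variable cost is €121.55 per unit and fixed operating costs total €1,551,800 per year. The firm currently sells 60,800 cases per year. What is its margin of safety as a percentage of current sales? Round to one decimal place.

Each unit contributes €199.37 − €121.55 = €77.82. Break-even units = €1,551,800 ÷ €77.82 = 19,940.89; break-even revenue = 19,940.89 × €199.37 = €3,975,615.09.
Current sales = 60,800 × €199.37 = €12,121,696.00.
Margin of safety = (€12,121,696.00 − €3,975,615.09) ÷ €12,121,696.00 = 67.2%.

67.2%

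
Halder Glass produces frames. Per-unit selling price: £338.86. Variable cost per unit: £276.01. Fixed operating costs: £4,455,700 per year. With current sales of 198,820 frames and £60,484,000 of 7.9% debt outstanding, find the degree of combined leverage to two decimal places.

3.83

Total contribution margin = 198,820 × £62.85 = £12,495,837.00.
EBIT = £12,495,837.00 − £4,455,700 = £8,040,137.00. Interest = £4,778,236.00.
DOL = £12,495,837.00 ÷ £8,040,137.00 = 1.5542; DFL = £8,040,137.00 ÷ £3,261,901.00 = 2.4649.
DCL = DOL × DFL = 1.5542 × 2.4649 = 3.8309.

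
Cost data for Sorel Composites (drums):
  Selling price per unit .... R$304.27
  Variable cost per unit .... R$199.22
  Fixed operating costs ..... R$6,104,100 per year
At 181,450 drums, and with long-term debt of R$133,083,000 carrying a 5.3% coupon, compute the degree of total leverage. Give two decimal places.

3.23

Contribution at this volume is 181,450 × R$105.05 = R$19,061,322.50.
Subtracting fixed costs: EBIT = R$19,061,322.50 − R$6,104,100 = R$12,957,222.50. Interest = R$7,053,399.00.
DOL = R$19,061,322.50 ÷ R$12,957,222.50 = 1.4711; DFL = R$12,957,222.50 ÷ R$5,903,823.50 = 2.1947.
Combined leverage = 1.4711 × 2.1947 = 3.2286.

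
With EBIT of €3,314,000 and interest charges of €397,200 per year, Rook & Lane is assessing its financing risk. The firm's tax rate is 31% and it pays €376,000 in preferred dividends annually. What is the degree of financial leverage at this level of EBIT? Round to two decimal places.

1.40

Interest = €397,200.00.
Preferred dividends grossed up pre-tax: €376,000 / (1 − 0.31) = €544,927.54.
DFL = EBIT ÷ [EBIT − I − D_p/(1−t)] = €3,314,000 ÷ [€3,314,000 − €397,200.00 − €544,927.54] = €3,314,000 ÷ €2,371,872.46 = 1.3972.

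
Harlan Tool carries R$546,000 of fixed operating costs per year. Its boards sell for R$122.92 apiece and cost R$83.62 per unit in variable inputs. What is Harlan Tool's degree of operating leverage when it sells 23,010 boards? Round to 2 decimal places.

Total contribution margin = 23,010 × R$39.30 = R$904,293.00.
Operating income = contribution − fixed costs = R$904,293.00 − R$546,000 = R$358,293.00.
Degree of operating leverage = R$904,293.00 / R$358,293.00 = 2.5239.

2.52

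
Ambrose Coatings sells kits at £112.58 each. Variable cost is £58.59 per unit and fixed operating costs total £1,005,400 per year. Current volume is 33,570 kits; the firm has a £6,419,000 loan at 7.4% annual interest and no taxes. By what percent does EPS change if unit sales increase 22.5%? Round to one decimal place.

+122.8%

Total contribution margin = 33,570 × £53.99 = £1,812,444.30.
Operating income = contribution − fixed costs = £1,812,444.30 − £1,005,400 = £807,044.30.
After interest of £475,006.00, pre-tax earnings = £332,038.30.
Degree of combined leverage = contribution ÷ (EBIT − I) = £1,812,444.30 ÷ £332,038.30 = 5.4585.
EPS therefore changes by 5.4585 × (+22.5%) = +122.8%.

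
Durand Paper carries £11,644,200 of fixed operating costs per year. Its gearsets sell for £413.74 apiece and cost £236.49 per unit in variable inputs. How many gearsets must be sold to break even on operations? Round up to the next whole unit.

65,694 gearsets

Each unit contributes £413.74 − £236.49 = £177.25.
Break-even Q = £11,644,200 / £177.25 = 65,693.65 → 65,694 gearsets.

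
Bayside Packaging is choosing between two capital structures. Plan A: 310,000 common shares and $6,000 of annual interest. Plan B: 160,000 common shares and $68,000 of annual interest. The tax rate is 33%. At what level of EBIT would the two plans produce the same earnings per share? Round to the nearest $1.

$134,133

At indifference, (EBIT − 6,000)(1 − t)/310,000 = (EBIT − 68,000)(1 − t)/160,000.
The (1 − t) factor cancels: (EBIT − 6,000) × 160,000 = (EBIT − 68,000) × 310,000.
Solving, EBIT = (68,000·310,000 − 6,000·160,000) / (310,000 − 160,000) = 20,120,000,000 / 150,000 = 134,133.33.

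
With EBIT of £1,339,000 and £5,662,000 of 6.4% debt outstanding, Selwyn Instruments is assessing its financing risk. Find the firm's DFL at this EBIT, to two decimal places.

1.37

Interest = £362,368.00.
Degree of financial leverage = EBIT / (EBIT − interest) = £1,339,000 / £976,632.00 = 1.3710.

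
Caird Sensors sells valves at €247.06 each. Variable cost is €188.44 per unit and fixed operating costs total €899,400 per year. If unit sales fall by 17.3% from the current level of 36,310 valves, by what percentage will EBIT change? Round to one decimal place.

At 36,310 units, contribution = 36,310 × €58.62 = €2,128,492.20.
Operating income = contribution − fixed costs = €2,128,492.20 − €899,400 = €1,229,092.20.
Degree of operating leverage = €2,128,492.20 / €1,229,092.20 = 1.7318.
Operating income changes by 1.7318 × -17.3% = -30.0%.

-30.0%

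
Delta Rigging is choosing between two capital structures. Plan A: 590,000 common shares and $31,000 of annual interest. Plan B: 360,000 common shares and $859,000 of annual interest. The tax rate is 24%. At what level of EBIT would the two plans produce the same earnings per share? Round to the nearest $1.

At indifference, (EBIT − 31,000)(1 − t)/590,000 = (EBIT − 859,000)(1 − t)/360,000.
Cancelling (1 − t) and cross-multiplying: 360,000·(EBIT − 31,000) = 590,000·(EBIT − 859,000).
EBIT × (590,000 − 360,000) = 859,000 × 590,000 − 31,000 × 360,000 = 495,650,000,000, so EBIT = 495,650,000,000 ÷ 230,000 = 2,155,000.00.

$2,155,000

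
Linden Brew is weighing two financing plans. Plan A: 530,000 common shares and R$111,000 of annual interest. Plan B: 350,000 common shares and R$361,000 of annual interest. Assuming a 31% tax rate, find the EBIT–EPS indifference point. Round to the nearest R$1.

Set EPS_A = EPS_B: (EBIT − R$111,000)(1 − 0.31) ÷ 530,000 = (EBIT − R$361,000)(1 − 0.31) ÷ 350,000.
Cancelling (1 − t) and cross-multiplying: 350,000·(EBIT − 111,000) = 530,000·(EBIT − 361,000).
EBIT × (530,000 − 350,000) = 361,000 × 530,000 − 111,000 × 350,000 = 152,480,000,000, so EBIT = 152,480,000,000 ÷ 180,000 = 847,111.11.

R$847,111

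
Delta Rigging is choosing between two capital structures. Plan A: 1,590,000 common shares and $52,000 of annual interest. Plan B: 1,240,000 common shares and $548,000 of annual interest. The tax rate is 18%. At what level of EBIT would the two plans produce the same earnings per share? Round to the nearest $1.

Set EPS_A = EPS_B: (EBIT − $52,000)(1 − 0.18) ÷ 1,590,000 = (EBIT − $548,000)(1 − 0.18) ÷ 1,240,000.
Cancelling (1 − t) and cross-multiplying: 1,240,000·(EBIT − 52,000) = 1,590,000·(EBIT − 548,000).
Solving, EBIT = (548,000·1,590,000 − 52,000·1,240,000) / (1,590,000 − 1,240,000) = 806,840,000,000 / 350,000 = 2,305,257.14.

$2,305,257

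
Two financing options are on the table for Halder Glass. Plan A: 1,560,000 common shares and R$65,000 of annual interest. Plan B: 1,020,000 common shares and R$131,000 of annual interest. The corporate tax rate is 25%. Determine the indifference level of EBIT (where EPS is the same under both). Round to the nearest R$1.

Set EPS_A = EPS_B: (EBIT − R$65,000)(1 − 0.25) ÷ 1,560,000 = (EBIT − R$131,000)(1 − 0.25) ÷ 1,020,000.
The (1 − t) factor cancels: (EBIT − 65,000) × 1,020,000 = (EBIT − 131,000) × 1,560,000.
Solving, EBIT = (131,000·1,560,000 − 65,000·1,020,000) / (1,560,000 − 1,020,000) = 138,060,000,000 / 540,000 = 255,666.67.

R$255,667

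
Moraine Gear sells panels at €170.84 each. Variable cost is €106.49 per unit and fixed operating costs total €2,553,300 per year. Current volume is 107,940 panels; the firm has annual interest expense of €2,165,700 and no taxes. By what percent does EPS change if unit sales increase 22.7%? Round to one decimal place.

+70.8%

Total contribution margin = 107,940 × €64.35 = €6,945,939.00.
Operating income = contribution − fixed costs = €6,945,939.00 − €2,553,300 = €4,392,639.00.
Interest = €2,165,700.00, so EBIT − I = €2,226,939.00.
Degree of combined leverage = contribution ÷ (EBIT − I) = €6,945,939.00 ÷ €2,226,939.00 = 3.1191.
%ΔEPS = DCL × %ΔSales = 3.1191 × +22.7% = +70.8%.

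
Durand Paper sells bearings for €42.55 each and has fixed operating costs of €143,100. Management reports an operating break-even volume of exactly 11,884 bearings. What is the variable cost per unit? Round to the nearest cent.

At break-even, FC = Q × (P − VC), so P − VC = €143,100 ÷ 11,884 = €12.0414.
Variable cost per unit = €42.55 − €12.0414 = €30.51.

€30.51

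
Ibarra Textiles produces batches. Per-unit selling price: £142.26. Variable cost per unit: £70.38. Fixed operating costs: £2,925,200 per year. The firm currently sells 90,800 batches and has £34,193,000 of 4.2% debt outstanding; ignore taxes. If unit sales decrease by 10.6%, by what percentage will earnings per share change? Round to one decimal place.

-31.9%

Total contribution margin = 90,800 × £71.88 = £6,526,704.00.
Operating income = contribution − fixed costs = £6,526,704.00 − £2,925,200 = £3,601,504.00.
After interest of £1,436,106.00, pre-tax earnings = £2,165,398.00.
DCL = total CM / (EBIT − I) = £6,526,704.00 / £2,165,398.00 = 3.0141.
%ΔEPS = DCL × %ΔSales = 3.0141 × -10.6% = -31.9%.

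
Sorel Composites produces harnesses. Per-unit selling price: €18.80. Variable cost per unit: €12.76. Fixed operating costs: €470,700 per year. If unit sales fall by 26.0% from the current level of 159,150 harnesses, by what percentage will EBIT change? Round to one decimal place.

Contribution at this volume is 159,150 × €6.04 = €961,266.00.
Subtracting fixed costs: EBIT = €961,266.00 − €470,700 = €490,566.00.
So DOL = total CM / EBIT = €961,266.00 / €490,566.00 = 1.9595.
So EBIT moves 1.9595 × (-26.0%) = -50.9%.

-50.9%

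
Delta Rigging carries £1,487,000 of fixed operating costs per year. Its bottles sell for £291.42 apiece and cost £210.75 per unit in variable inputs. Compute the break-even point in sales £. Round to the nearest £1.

£5,371,781

CM per unit = £291.42 − £210.75 = £80.67; CM ratio = £80.67 / £291.42 = 0.2768.
Break-even revenue = fixed costs × price ÷ CM = £1,487,000 × £291.42 ÷ £80.67 = £5,371,781.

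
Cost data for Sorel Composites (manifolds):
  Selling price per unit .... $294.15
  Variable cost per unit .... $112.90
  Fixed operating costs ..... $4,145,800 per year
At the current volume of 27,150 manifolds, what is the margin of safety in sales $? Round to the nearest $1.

Contribution margin per unit = $294.15 − $112.90 = $181.25. Break-even units = $4,145,800 ÷ $181.25 = 22,873.38; break-even revenue = 22,873.38 × $294.15 = $6,728,204.52.
Current sales = 27,150 × $294.15 = $7,986,172.50.
Margin of safety = $7,986,172.50 − $6,728,204.52 = $1,257,968.

$1,257,968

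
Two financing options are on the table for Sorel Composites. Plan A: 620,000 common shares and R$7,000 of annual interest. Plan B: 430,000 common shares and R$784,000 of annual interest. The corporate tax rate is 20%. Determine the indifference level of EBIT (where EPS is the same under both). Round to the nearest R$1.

R$2,542,474

At indifference, (EBIT − 7,000)(1 − t)/620,000 = (EBIT − 784,000)(1 − t)/430,000.
The (1 − t) factor cancels: (EBIT − 7,000) × 430,000 = (EBIT − 784,000) × 620,000.
EBIT × (620,000 − 430,000) = 784,000 × 620,000 − 7,000 × 430,000 = 483,070,000,000, so EBIT = 483,070,000,000 ÷ 190,000 = 2,542,473.68.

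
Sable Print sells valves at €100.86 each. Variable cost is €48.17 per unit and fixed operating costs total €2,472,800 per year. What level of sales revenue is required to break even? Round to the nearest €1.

Contribution margin per unit = €100.86 − €48.17 = €52.69, a CM ratio of €52.69 ÷ €100.86 = 0.5224.
Break-even revenue = fixed costs × price ÷ CM = €2,472,800 × €100.86 ÷ €52.69 = €4,733,471.

€4,733,471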